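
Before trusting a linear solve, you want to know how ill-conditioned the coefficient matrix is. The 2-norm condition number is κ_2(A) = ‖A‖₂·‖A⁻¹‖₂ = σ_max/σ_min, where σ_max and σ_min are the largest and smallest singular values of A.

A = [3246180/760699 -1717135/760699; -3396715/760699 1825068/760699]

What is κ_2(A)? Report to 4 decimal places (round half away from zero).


form AᵀA = [26248938625/688065361 -13999245120/688065361; -13999245120/688065361 7466618089/688065361] with trace 116662826/2380849 and determinant 60025/2380849
solving λ² − 116662826/2380849·λ + 60025/2380849 = 0 gives λ = 49, 1225/2380849
κ = σ_max/σ_min = 7/(35/1543) = 308.6000

308.6000


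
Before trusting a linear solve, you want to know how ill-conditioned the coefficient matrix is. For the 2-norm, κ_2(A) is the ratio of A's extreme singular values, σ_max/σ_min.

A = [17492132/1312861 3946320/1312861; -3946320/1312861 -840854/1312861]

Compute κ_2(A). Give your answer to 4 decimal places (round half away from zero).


390.5000

M = AᵀA = [4665459344/25008401 1049721120/25008401; 1049721120/25008401 236219396/25008401]. tr(M)=119553140/609961, det(M)=153664/609961
λ_max, λ_min = (119553140/609961 ± √14292578367671184/372052421521)/2 = 196, 784/609961
σ_max=√196=14, σ_min=√(784/609961)=(28/781) → κ = 390.5000


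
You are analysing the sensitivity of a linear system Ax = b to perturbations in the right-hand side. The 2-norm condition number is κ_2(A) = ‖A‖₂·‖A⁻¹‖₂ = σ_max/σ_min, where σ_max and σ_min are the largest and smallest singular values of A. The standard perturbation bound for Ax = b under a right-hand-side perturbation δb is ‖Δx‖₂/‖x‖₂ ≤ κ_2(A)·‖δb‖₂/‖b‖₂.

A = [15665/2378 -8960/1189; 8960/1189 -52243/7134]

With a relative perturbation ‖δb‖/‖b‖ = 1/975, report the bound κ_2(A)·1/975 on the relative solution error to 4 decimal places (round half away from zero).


AᵀA = [673625/6724 -528640/5043; -528640/5043 6681889/60516]; tr = 6372257/30258, det = 17682025/242064
eigenvalues of AᵀA: λ = (tr ± √(tr²−4·det))/2 = 841/4, 21025/60516
κ_2(A) = √(λ_max/λ_min) = √((841/4) / (21025/60516)) = 24.6000
worst-case relative error ≤ 24.6000 × 1/975 = 0.0252

0.0252


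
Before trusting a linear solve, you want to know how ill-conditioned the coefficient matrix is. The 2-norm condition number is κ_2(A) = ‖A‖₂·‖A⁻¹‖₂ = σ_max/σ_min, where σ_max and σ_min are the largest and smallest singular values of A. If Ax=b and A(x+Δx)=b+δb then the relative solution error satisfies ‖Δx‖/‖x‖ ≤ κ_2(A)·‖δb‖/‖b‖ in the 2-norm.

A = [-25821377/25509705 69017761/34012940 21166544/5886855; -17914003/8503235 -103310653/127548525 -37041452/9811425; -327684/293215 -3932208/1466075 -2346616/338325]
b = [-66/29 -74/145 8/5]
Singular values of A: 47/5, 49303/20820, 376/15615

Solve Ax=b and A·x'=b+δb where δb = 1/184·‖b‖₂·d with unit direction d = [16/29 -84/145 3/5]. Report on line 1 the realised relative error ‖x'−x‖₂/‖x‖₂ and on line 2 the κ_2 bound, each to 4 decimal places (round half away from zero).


0.7330
2.1216

largest singular value 47/5, smallest 376/15615
condition number: (47/5) ÷ (376/15615) = 390.3750
bound on ‖Δx‖/‖x‖: κ·ε = 390.3750·1/184 = 2.1216
solve Ax = b  →  x = [0.7481 -0.4004 -0.1964]
2-norm of b is 2.8284; of x, 0.8710
re-solving with b+δb shifts x by Δx of norm 0.6384
relative error = 0.7330
tightness: 0.7330 against a bound of 2.1216 (unrounded ratio ≈ 0.3455)


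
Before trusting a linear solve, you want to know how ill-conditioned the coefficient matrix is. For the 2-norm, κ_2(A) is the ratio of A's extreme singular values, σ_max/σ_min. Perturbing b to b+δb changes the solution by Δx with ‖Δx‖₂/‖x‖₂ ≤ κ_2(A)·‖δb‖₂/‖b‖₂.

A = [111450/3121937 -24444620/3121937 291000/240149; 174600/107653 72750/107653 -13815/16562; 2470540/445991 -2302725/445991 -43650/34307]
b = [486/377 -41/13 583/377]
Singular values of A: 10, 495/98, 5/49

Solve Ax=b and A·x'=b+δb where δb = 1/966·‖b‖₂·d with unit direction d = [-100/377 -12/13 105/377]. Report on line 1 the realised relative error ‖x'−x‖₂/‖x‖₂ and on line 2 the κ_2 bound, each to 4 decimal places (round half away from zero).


0.0013
0.1014

σ_max = 10, σ_min = 5/49
κ = σ_max/σ_min = 10/(5/49) = 98.0000
perturbation bound = 98.0000·1/966 = 0.1014
solve Ax = b  →  x = [10.3461 4.0942 27.2146]
2-norm of b is 3.7417; of x, 29.4013
Δx = A⁻¹·δb where δb = 1/966·3.7417·d; ‖Δx‖ = 0.0380
relative error = 0.0013
realised/bound (from unrounded values) ≈ 0.0127


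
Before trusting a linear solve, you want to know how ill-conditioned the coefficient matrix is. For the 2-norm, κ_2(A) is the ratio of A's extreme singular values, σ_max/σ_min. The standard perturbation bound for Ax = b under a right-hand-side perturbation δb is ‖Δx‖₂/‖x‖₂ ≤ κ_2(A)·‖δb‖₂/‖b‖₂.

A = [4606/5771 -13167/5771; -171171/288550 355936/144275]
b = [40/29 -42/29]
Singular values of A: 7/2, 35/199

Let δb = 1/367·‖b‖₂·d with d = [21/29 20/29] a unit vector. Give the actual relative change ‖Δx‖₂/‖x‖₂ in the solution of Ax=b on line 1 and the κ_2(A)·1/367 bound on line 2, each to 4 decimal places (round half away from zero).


0.0542
0.0542

from the listed singular values, σ₁ = 7/2, σ_n = 35/199
κ = σ_max/σ_min = (7/2)/(35/199) = 19.9000
perturbation bound = 19.9000·1/367 = 0.0542
solve Ax = b  →  x = [0.1600 -0.5486]
2-norm of b is 2.0000; of x, 0.5714
with δb = [0.0039 0.0038], A·Δx = δb → ‖Δx‖ = 0.0310
dividing the unrounded norms, ‖Δx‖/‖x‖ = 0.0542
so the bound is sharp here: realised error equals the bound


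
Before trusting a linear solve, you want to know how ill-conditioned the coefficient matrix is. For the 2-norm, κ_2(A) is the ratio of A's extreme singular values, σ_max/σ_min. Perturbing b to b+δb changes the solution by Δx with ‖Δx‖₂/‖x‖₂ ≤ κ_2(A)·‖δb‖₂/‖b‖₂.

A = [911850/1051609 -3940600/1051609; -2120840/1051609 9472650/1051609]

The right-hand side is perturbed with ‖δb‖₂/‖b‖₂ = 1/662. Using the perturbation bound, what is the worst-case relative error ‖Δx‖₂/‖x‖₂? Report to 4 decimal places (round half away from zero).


0.5961

AᵀA = [769148900/159601889 -3417984000/159601889; -3417984000/159601889 15191142500/159601889]; tr = 389275400/3892729, det = 250000/3892729
eigenvalues of AᵀA: λ = (tr ± √(tr²−4·det))/2 = 100, 2500/3892729
κ_2(A) = √(λ_max/λ_min) = √(100 / (2500/3892729)) = 394.6000
worst-case relative error ≤ 394.6000 × 1/662 = 0.5961


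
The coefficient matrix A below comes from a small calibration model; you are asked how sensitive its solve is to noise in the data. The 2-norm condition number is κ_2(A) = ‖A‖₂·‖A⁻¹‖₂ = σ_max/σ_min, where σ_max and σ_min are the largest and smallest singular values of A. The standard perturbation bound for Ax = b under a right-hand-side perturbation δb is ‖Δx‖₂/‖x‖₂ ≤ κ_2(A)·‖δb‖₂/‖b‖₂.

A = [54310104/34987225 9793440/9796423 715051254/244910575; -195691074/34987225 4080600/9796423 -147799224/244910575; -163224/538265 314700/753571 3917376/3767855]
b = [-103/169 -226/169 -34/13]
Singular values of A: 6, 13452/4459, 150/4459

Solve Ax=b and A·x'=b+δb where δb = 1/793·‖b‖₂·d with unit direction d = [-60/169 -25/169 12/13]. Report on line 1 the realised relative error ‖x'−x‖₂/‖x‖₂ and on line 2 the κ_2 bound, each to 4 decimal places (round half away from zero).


0.0019
0.2249

σ_max = 6, σ_min = 150/4459
κ_2(A) = 6 / (150/4459) = 178.3600
κ_2(A)·‖δb‖/‖b‖ = 0.2249
solve Ax = b  →  x = [6.7340 54.6250 -22.4928]
‖b‖₂ = 3.0000 and ‖x‖₂ = 59.4573
Δx = A⁻¹·δb where δb = 1/793·3.0000·d; ‖Δx‖ = 0.1125
realised ‖Δx‖/‖x‖ = 0.0019
tightness: 0.0019 against a bound of 0.2249 (unrounded ratio ≈ 0.0084)


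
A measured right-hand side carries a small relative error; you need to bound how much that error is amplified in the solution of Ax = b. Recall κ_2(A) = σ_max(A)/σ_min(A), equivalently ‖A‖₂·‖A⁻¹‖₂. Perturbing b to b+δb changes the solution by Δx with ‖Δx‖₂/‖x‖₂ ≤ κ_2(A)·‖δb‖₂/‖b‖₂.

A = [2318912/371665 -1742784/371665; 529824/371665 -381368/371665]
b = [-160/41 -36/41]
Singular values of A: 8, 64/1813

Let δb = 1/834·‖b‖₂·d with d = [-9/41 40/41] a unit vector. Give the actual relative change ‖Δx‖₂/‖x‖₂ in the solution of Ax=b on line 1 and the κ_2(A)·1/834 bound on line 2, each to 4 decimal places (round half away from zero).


0.2717
0.2717

from the listed singular values, σ₁ = 8, σ_n = 64/1813
κ_2(A) = 8 / (64/1813) = 226.6250
bound on ‖Δx‖/‖x‖: κ·ε = 226.6250·1/834 = 0.2717
solve Ax = b  →  x = [-0.4000 0.3000]
‖b‖₂ = 4.0000 and ‖x‖₂ = 0.5000
Δx = A⁻¹·δb where δb = 1/834·4.0000·d; ‖Δx‖ = 0.1359
relative error = 0.2717
tightness: 0.2717 against a bound of 0.2717; the bound is attained (ratio 1)


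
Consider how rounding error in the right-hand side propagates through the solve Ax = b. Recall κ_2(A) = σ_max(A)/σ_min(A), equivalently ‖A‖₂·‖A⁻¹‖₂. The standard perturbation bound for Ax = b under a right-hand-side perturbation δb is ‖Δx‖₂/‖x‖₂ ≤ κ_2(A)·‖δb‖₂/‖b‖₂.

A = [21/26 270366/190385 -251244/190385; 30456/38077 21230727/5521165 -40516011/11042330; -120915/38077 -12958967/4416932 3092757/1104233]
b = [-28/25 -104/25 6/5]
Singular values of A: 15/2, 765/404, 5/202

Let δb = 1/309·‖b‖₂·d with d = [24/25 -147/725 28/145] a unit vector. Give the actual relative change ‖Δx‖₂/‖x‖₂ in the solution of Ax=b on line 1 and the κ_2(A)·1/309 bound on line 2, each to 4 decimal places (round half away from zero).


0.4942
0.9806

σ_max = 15/2, σ_min = 5/202
condition number: (15/2) ÷ (5/202) = 303.0000
worst-case relative error ≤ 303.0000 × 1/309 = 0.9806
solve Ax = b  →  x = [0.7698 -0.6507 0.6197]
‖b‖₂ = 4.4721 and ‖x‖₂ = 1.1832
Δx = A⁻¹·δb where δb = 1/309·4.4721·d; ‖Δx‖ = 0.5847
relative error = 0.4942
so the bound overstates the realised error by a factor of ≈ 1.9843 (computed from the unrounded values)


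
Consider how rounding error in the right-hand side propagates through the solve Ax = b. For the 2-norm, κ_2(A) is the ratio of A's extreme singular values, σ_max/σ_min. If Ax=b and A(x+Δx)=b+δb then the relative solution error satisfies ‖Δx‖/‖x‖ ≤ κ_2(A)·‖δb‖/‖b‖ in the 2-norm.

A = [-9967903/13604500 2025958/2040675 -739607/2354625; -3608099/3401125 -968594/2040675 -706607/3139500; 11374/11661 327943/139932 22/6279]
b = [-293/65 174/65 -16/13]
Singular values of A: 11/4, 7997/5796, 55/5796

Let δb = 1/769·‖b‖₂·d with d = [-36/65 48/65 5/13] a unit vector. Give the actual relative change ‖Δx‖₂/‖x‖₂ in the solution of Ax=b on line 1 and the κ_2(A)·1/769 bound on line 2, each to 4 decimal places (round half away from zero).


from the listed singular values, σ₁ = 11/4, σ_n = 55/5796
κ_2(A) = (11/4) / (55/5796) = 289.8000
bound on ‖Δx‖/‖x‖: κ·ε = 289.8000·1/769 = 0.3769
solve Ax = b  →  x = [-108.0836 43.8530 405.0721]
2-norm of b is 5.3852; of x, 421.5312
with δb = [-0.0039 0.0052 0.0027], A·Δx = δb → ‖Δx‖ = 0.7380
realised ‖Δx‖/‖x‖ = 0.0018
so the bound overstates the realised error by a factor of ≈ 215.2600 (computed from the unrounded values)

0.0018
0.3769


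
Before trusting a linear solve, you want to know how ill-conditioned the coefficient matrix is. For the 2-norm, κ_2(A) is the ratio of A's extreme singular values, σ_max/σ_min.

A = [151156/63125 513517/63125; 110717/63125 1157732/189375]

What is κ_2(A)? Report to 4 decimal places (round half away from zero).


M = AᵀA = [1404255617/159390625 14441765632/478171875; 14441765632/478171875 148545630697/1434515625]. tr(M)=51578858/459045, det(M)=7890481/57380625
λ_max, λ_min = (51578858/459045 ± √66506567145923584/5268057800625)/2 = 2809/25, 2809/2295225
σ_max=√(2809/25)=(53/5), σ_min=√(2809/2295225)=(53/1515) → κ = 303.0000

303.0000


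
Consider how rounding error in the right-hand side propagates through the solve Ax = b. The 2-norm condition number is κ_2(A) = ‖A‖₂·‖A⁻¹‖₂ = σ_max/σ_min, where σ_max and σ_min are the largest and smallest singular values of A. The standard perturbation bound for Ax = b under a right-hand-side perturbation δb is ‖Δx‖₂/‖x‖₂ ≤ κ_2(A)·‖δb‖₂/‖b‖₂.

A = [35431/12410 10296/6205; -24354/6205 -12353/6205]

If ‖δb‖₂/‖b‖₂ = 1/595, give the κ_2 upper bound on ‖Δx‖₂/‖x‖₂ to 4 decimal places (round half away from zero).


AᵀA = [145113001/6160324 19329750/1540081; 19329750/1540081 10344169/1540081]; tr = 645293/21316, det = 14641/21316
λ_max, λ_min = (645293/21316 ± √415154705625/454371856)/2 = 121/4, 121/5329
so κ_2 = √((121/4) / (121/5329)) = 36.5000
perturbation bound = 36.5000·1/595 = 0.0613

0.0613


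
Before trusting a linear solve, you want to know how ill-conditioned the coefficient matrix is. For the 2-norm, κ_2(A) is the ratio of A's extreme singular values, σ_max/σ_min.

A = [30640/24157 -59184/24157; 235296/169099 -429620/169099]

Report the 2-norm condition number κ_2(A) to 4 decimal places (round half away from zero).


85.7500

M = AᵀA = [120530176/34000561 -225855360/34000561; -225855360/34000561 423552784/34000561]. tr(M)=1882640/117649, det(M)=4096/117649
λ_max, λ_min = (1882640/117649 ± √3542405808384/13841287201)/2 = 16, 256/117649
so κ_2 = √(16 / (256/117649)) = 85.7500


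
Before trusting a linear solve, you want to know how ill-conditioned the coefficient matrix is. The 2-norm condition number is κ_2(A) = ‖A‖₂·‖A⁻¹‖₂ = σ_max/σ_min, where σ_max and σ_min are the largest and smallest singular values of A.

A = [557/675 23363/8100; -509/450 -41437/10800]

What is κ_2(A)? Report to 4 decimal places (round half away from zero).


259.2000

form AᵀA = [142909/72900 11757137/1749600; 11757137/1749600 967460041/41990400] with trace 41991025/1679616 and determinant 15625/1679616
char-poly roots: 25 and 625/1679616
κ_2(A) = √(λ_max/λ_min) = √(25 / (625/1679616)) = 259.2000


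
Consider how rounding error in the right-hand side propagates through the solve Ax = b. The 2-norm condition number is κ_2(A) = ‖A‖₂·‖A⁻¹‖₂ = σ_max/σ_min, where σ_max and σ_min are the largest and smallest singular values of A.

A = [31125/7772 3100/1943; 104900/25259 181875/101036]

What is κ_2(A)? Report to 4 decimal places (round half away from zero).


M = AᵀA = [404025625/12138256 10518750/758641; 10518750/758641 70230625/12138256]. tr(M)=1403125/35912, det(M)=390625/1149184
eigenvalues of AᵀA: λ = (tr ± √(tr²−4·det))/2 = 625/16, 625/71824
so κ_2 = √((625/16) / (625/71824)) = 67.0000

67.0000


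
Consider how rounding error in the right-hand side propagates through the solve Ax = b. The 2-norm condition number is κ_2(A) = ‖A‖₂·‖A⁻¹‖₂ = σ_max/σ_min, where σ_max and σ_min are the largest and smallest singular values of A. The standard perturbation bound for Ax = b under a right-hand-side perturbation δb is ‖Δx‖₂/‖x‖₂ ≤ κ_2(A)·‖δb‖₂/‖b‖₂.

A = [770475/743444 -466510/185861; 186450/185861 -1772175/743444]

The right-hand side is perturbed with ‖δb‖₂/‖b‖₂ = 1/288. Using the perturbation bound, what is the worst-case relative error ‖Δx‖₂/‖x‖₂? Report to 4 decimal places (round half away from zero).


form AᵀA = [1367240625/657204496 -205070250/41075281; -205070250/41075281 7874803225/657204496] with trace 27343325/1944392 and determinant 140625/62220544
λ_max, λ_min = (27343325/1944392 ± √46726452705625/236291265604)/2 = 225/16, 625/3888784
κ_2(A) = √(λ_max/λ_min) = √((225/16) / (625/3888784)) = 295.8000
κ_2(A)·‖δb‖/‖b‖ = 1.0271

1.0271


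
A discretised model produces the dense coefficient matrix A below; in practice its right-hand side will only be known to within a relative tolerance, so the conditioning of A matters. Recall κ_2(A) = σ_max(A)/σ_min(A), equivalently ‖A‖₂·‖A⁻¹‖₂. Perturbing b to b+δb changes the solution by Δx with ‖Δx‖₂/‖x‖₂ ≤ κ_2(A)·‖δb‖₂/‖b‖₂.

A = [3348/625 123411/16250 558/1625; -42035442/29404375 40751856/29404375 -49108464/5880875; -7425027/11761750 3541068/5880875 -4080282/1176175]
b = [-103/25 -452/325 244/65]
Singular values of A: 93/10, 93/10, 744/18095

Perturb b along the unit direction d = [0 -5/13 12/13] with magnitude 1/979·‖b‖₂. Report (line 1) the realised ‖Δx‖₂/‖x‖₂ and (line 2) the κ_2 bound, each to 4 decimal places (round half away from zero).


σ_max = 93/10, σ_min = 744/18095
κ = σ_max/σ_min = (93/10)/(744/18095) = 226.1875
κ_2(A)·‖δb‖/‖b‖ = 0.2310
solve Ax = b  →  x = [-78.0860 53.5219 22.4173]
‖b‖₂ = 5.7446 and ‖x‖₂ = 97.2860
with δb = [0.0000 -0.0023 0.0054], A·Δx = δb → ‖Δx‖ = 0.1427
dividing the unrounded norms, ‖Δx‖/‖x‖ = 0.0015
so the bound overstates the realised error by a factor of ≈ 157.4984 (computed from the unrounded values)

0.0015
0.2310


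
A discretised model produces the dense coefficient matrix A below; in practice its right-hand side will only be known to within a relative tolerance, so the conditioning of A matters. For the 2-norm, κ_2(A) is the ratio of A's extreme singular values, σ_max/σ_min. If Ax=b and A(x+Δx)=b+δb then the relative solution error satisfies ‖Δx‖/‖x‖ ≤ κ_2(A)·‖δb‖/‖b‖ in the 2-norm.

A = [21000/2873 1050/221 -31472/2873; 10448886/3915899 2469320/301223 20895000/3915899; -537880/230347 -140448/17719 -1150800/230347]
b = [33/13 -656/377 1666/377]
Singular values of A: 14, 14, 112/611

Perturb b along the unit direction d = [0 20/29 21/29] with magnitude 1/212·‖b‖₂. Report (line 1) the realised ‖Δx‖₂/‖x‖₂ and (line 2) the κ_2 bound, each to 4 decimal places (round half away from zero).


from the listed singular values, σ₁ = 14, σ_n = 112/611
κ = σ_max/σ_min = 14/(112/611) = 76.3750
bound on ‖Δx‖/‖x‖: κ·ε = 76.3750·1/212 = 0.3603
solve Ax = b  →  x = [8.9034 -5.3235 3.4002]
‖b‖ = 5.3852, ‖x‖ = 10.9166
Δx = A⁻¹·δb where δb = 1/212·5.3852·d; ‖Δx‖ = 0.1386
relative error = 0.0127
realised/bound (from unrounded values) ≈ 0.0352

0.0127
0.3603


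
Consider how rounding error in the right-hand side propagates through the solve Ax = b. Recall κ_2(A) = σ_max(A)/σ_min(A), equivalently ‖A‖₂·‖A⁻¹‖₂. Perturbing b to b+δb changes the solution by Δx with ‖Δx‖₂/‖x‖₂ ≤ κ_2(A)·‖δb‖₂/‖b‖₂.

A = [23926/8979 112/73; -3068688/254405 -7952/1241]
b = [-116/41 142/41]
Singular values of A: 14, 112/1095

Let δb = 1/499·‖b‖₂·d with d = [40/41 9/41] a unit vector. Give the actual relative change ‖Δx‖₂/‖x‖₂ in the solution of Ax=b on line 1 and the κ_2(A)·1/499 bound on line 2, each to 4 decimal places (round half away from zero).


0.0045
0.2743

from the listed singular values, σ₁ = 14, σ_n = 112/1095
κ = σ_max/σ_min = 14/(112/1095) = 136.8750
worst-case relative error ≤ 136.8750 × 1/499 = 0.2743
solve Ax = b  →  x = [8.9496 -17.3876]
‖b‖ = 4.4721, ‖x‖ = 19.5557
Δx = A⁻¹·δb where δb = 1/499·4.4721·d; ‖Δx‖ = 0.0876
realised ‖Δx‖/‖x‖ = 0.0045
realised/bound (from unrounded values) ≈ 0.0163


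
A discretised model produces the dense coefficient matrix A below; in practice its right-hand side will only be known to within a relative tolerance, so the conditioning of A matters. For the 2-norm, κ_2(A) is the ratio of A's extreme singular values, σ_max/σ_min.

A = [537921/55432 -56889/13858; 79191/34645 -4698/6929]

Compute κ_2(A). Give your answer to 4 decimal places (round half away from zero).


41.6000

M = AᵀA = [4542137289/45697600 -94563693/2284880; -94563693/2284880 1977777/114244]. tr(M)=31557681/270400, det(M)=531441/67600
solving λ² − 31557681/270400·λ + 531441/67600 = 0 gives λ = 2916/25, 729/10816
κ = σ_max/σ_min = (54/5)/(27/104) = 41.6000


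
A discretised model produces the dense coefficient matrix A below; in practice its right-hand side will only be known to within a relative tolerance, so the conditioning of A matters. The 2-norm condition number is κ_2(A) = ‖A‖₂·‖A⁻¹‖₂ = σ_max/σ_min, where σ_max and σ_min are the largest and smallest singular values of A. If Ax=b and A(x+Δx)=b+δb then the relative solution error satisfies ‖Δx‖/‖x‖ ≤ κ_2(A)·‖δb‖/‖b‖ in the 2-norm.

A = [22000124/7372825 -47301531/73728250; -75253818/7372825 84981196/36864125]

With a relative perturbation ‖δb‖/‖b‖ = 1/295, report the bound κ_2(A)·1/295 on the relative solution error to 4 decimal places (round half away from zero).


form AᵀA = [9835428127348/86973677569 -11064766769442/434868387845; -11064766769442/434868387845 49799439246889/8697367756900] with trace 614718769769/5173924900 and determinant 141158161/1293481225
λ_max, λ_min = (614718769769/5173924900 ± √377867480438728250570961/26769498870840010000)/2 = 11881/100, 47524/51739249
κ_2(A) = √(λ_max/λ_min) = √((11881/100) / (47524/51739249)) = 359.6500
κ_2(A)·‖δb‖/‖b‖ = 1.2192

1.2192


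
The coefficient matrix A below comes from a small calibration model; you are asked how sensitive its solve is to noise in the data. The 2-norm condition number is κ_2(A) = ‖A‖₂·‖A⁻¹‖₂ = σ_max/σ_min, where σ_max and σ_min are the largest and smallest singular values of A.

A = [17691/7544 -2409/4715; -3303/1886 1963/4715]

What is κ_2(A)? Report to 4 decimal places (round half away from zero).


110.4000

M = AᵀA = [487528425/56911936 -13710555/7113992; -13710555/7113992 386266/889249]. tr(M)=304729/33856, det(M)=225/33856
solving λ² − 304729/33856·λ + 225/33856 = 0 gives λ = 9, 25/33856
κ = σ_max/σ_min = 3/(5/184) = 110.4000


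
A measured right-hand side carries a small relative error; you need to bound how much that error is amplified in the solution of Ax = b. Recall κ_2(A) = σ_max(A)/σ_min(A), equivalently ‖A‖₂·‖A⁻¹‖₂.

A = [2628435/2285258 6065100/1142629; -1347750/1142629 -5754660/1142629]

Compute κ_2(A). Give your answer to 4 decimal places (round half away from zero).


AᵀA = [16854210225/6209755204 18700004250/1552438801; 18700004250/1552438801 83117181600/1552438801]; tr = 207806625/3694084, det = 202500/923521
char-poly roots: 225/4 and 3600/923521
κ = σ_max/σ_min = (15/2)/(60/961) = 120.1250

120.1250


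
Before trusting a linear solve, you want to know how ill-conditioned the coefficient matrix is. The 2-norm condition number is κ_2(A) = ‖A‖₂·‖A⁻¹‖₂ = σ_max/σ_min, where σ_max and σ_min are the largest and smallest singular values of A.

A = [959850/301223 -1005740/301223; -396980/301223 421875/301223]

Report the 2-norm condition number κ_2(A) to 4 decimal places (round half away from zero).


399.5000

AᵀA = [6384054100/536895241 -6703168500/536895241; -6703168500/536895241 7038411025/536895241]; tr = 15960125/638401, det = 2500/638401
char-poly roots: 25 and 100/638401
so κ_2 = √(25 / (100/638401)) = 399.5000


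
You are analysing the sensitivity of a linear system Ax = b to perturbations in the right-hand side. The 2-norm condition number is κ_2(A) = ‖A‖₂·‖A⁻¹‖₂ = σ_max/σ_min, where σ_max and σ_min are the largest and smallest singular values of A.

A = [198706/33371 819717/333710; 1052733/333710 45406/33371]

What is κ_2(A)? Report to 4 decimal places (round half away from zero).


151.0000

AᵀA = [17497073401/385336900 72900720/3853369; 72900720/3853369 3038430601/385336900]; tr = 60755929/1140050, det = 28398241/228010000
λ_max, λ_min = (60755929/1140050 ± √1476254160144/519885601)/2 = 5329/100, 5329/2280100
κ = σ_max/σ_min = (73/10)/(73/1510) = 151.0000


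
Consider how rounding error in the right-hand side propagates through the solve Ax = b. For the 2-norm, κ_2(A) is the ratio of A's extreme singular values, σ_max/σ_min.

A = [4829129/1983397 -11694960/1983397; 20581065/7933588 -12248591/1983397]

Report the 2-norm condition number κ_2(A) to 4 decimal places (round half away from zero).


M = AᵀA = [947334158041/74841639184 -568364957775/18710409796; -568364957775/18710409796 341022676441/4677602449]. tr(M)=37891698113/442849936, det(M)=1874161/27678121
char-poly roots: 1369/16 and 21904/27678121
so κ_2 = √((1369/16) / (21904/27678121)) = 328.8125

328.8125


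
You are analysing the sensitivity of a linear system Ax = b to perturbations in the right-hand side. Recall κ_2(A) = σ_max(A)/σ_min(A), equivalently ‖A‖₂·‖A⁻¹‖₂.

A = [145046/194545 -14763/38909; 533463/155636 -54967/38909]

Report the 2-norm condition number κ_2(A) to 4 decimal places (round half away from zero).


M = AᵀA = [4432589401/360240400 -92313837/18012020; -92313837/18012020 1927018/900601]. tr(M)=30789329/2131600, det(M)=130321/2131600
λ_max, λ_min = (30789329/2131600 ± √946871611295841/4543718560000)/2 = 361/25, 361/85264
σ_max=√(361/25)=(19/5), σ_min=√(361/85264)=(19/292) → κ = 58.4000

58.4000


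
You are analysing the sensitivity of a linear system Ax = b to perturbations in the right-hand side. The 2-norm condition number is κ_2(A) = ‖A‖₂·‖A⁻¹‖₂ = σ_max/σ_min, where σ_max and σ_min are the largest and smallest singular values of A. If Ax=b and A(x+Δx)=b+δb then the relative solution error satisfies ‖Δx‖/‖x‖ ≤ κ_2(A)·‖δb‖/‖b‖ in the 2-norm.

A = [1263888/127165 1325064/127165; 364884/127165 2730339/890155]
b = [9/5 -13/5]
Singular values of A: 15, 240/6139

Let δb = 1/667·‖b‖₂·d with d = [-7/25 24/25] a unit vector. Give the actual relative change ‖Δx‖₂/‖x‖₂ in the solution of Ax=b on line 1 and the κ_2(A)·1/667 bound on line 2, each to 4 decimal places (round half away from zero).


0.0016
0.5752

from the listed singular values, σ₁ = 15, σ_n = 240/6139
condition number: 15 ÷ (240/6139) = 383.6875
perturbation bound = 383.6875·1/667 = 0.5752
solve Ax = b  →  x = [55.6145 -52.8741]
2-norm of b is 3.1623; of x, 76.7375
Δx = A⁻¹·δb where δb = 1/667·3.1623·d; ‖Δx‖ = 0.1213
realised ‖Δx‖/‖x‖ = 0.0016
so the bound overstates the realised error by a factor of ≈ 363.9981 (computed from the unrounded values)


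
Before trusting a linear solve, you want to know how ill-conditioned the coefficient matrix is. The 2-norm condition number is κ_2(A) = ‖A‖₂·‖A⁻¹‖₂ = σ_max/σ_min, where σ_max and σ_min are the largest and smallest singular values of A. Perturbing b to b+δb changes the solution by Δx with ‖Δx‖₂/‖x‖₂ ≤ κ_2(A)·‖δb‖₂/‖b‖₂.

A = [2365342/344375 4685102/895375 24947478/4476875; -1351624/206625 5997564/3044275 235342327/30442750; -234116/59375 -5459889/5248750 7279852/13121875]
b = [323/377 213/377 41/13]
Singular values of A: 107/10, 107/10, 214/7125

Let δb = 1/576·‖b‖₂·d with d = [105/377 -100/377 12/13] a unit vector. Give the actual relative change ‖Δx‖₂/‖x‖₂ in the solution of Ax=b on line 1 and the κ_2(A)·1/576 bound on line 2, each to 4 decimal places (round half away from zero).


from the listed singular values, σ₁ = 107/10, σ_n = 214/7125
condition number: (107/10) ÷ (214/7125) = 356.2500
κ_2(A)·‖δb‖/‖b‖ = 0.6185
solve Ax = b  →  x = [27.8776 -84.5860 45.2185]
‖b‖₂ = 3.3166 and ‖x‖₂ = 99.8833
Δx = A⁻¹·δb where δb = 1/576·3.3166·d; ‖Δx‖ = 0.1917
relative error = 0.0019
realised/bound (from unrounded values) ≈ 0.0031

0.0019
0.6185


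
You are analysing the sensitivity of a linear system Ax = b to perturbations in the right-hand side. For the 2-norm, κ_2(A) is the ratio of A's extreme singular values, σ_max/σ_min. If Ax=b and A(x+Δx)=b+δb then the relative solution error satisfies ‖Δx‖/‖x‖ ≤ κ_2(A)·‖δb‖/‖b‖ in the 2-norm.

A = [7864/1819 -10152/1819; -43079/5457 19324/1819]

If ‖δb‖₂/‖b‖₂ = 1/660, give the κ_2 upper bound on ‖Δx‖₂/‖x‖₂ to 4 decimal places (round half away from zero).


0.1824

form AᵀA = [8347345/103041 -3709220/34347; -3709220/34347 1648720/11449] with trace 23185825/103041 and determinant 40000/11449
char-poly roots: 225 and 1600/103041
κ = σ_max/σ_min = 15/(40/321) = 120.3750
κ_2(A)·‖δb‖/‖b‖ = 0.1824


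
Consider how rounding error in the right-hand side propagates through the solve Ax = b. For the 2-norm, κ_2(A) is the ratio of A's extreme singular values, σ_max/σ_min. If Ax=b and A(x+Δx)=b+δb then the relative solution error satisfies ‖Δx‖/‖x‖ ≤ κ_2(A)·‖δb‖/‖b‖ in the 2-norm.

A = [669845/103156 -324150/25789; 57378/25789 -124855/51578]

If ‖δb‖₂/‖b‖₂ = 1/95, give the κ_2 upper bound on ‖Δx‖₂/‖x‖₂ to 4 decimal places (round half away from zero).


AᵀA = [298255849/6330256 -68845365/791282; -68845365/791282 259299025/1582564]; tr = 4620941/21904, det = 13140625/87616
eigenvalues of AᵀA: λ = (tr ± √(tr²−4·det))/2 = 841/4, 15625/21904
σ_max=√(841/4)=(29/2), σ_min=√(15625/21904)=(125/148) → κ = 17.1680
perturbation bound = 17.1680·1/95 = 0.1807

0.1807


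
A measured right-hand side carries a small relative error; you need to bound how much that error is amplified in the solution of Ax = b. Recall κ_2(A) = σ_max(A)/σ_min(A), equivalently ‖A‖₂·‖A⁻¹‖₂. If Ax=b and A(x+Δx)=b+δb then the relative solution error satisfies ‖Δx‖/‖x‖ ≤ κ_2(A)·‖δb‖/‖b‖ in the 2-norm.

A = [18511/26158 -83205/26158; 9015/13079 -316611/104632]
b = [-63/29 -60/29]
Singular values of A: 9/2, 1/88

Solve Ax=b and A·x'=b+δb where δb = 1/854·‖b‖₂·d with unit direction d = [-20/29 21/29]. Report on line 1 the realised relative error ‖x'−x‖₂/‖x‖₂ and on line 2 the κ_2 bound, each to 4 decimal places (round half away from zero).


σ_max = 9/2, σ_min = 1/88
κ_2(A) = (9/2) / (1/88) = 396.0000
perturbation bound = 396.0000·1/854 = 0.4637
solve Ax = b  →  x = [-0.1463 0.6504]
‖b‖ = 3.0000, ‖x‖ = 0.6667
δb = ε·‖b‖·d = [-0.0024 0.0025]; solving A·Δx = δb gives ‖Δx‖ = 0.3091
dividing the unrounded norms, ‖Δx‖/‖x‖ = 0.4637
tightness: 0.4637 against a bound of 0.4637; the bound is attained (ratio 1)

0.4637
0.4637


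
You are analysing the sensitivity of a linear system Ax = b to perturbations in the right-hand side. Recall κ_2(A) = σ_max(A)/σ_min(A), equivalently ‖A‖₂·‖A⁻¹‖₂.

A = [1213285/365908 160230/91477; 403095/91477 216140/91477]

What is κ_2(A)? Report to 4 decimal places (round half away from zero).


AᵀA = [4071829755625/133888664464 271452234375/16736083058; 271452234375/16736083058 72390152500/8368041529]; tr = 18097135625/463282576, det = 390625/28955161
solving λ² − 18097135625/463282576·λ + 390625/28955161 = 0 gives λ = 625/16, 10000/28955161
σ_max=√(625/16)=(25/4), σ_min=√(10000/28955161)=(100/5381) → κ = 336.3125

336.3125


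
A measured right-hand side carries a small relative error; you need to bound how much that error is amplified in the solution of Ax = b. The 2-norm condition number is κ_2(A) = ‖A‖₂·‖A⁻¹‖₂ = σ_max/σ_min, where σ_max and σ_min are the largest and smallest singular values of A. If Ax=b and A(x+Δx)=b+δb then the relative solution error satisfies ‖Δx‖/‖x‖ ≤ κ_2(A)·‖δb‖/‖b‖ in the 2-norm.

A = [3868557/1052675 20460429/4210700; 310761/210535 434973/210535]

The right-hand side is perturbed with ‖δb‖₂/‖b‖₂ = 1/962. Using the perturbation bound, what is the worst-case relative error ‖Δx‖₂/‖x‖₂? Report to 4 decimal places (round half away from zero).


form AᵀA = [102840492546/6556950625 548340830037/26227802500; 548340830037/26227802500 2924909817489/104911210000] with trace 182814307929/4196448400 and determinant 29648025/167857936
λ_max, λ_min = (182814307929/4196448400 ± √33408629542851791269041/17610179173862560000)/2 = 1089/25, 680625/167857936
so κ_2 = √((1089/25) / (680625/167857936)) = 103.6480
worst-case relative error ≤ 103.6480 × 1/962 = 0.1077

0.1077


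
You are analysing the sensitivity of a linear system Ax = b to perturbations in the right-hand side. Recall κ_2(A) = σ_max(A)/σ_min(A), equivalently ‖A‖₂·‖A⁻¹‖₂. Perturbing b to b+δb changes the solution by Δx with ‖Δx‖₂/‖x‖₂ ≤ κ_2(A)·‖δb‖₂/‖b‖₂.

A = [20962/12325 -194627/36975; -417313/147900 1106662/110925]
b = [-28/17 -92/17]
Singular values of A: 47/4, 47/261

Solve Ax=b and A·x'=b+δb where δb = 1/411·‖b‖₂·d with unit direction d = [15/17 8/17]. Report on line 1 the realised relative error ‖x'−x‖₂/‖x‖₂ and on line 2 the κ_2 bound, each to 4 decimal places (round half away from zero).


from the listed singular values, σ₁ = 47/4, σ_n = 47/261
condition number: (47/4) ÷ (47/261) = 65.2500
worst-case relative error ≤ 65.2500 × 1/411 = 0.1588
solve Ax = b  →  x = [-21.2289 -6.5464]
‖b‖ = 5.6569, ‖x‖ = 22.2154
Δx = A⁻¹·δb where δb = 1/411·5.6569·d; ‖Δx‖ = 0.0764
realised ‖Δx‖/‖x‖ = 0.0034
realised/bound (from unrounded values) ≈ 0.0217

0.0034
0.1588


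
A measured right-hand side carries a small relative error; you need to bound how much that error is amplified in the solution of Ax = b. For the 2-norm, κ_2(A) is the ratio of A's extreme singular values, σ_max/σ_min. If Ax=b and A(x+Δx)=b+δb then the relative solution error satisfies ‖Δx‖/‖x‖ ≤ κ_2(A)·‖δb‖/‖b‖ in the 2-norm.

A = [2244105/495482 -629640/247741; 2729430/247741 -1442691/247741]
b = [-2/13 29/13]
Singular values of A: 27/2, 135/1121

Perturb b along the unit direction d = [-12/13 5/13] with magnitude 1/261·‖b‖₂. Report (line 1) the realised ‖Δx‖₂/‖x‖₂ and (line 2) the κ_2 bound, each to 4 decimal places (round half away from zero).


0.0086
0.4295

σ_max = 27/2, σ_min = 135/1121
κ_2(A) = (27/2) / (135/1121) = 112.1000
worst-case relative error ≤ 112.1000 × 1/261 = 0.4295
solve Ax = b  →  x = [4.0383 7.2571]
2-norm of b is 2.2361; of x, 8.3050
Δx = A⁻¹·δb where δb = 1/261·2.2361·d; ‖Δx‖ = 0.0711
realised ‖Δx‖/‖x‖ = 0.0086
realised/bound (from unrounded values) ≈ 0.0199


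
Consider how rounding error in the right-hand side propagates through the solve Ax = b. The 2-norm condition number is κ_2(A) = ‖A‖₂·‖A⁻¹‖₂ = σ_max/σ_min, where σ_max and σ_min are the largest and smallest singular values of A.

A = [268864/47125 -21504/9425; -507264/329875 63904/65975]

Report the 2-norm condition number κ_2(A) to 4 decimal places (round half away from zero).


form AᵀA = [6079074304/174108025 -505147392/34821605; -505147392/34821605 42787840/6964321] with trace 42300416/1030225 and determinant 4194304/1030225
solving λ² − 42300416/1030225·λ + 4194304/1030225 = 0 gives λ = 1024/25, 4096/41209
σ_max=√(1024/25)=(32/5), σ_min=√(4096/41209)=(64/203) → κ = 20.3000

20.3000


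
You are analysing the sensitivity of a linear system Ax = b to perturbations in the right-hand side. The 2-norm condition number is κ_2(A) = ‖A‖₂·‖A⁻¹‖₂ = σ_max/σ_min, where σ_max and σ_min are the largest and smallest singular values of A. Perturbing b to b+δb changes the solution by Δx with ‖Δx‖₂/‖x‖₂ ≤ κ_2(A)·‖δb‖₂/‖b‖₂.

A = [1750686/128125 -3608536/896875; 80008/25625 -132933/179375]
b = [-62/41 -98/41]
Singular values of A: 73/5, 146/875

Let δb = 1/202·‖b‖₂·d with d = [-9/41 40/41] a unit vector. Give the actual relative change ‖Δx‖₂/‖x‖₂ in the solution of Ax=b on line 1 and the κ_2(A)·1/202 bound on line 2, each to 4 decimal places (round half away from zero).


largest singular value 73/5, smallest 146/875
κ_2(A) = (73/5) / (146/875) = 87.5000
κ_2(A)·‖δb‖/‖b‖ = 0.4332
solve Ax = b  →  x = [-3.4877 -11.4685]
‖b‖ = 2.8284, ‖x‖ = 11.9871
δb = ε·‖b‖·d = [-0.0031 0.0137]; solving A·Δx = δb gives ‖Δx‖ = 0.0839
realised ‖Δx‖/‖x‖ = 0.0070
so the bound overstates the realised error by a factor of ≈ 61.8759 (computed from the unrounded values)

0.0070
0.4332


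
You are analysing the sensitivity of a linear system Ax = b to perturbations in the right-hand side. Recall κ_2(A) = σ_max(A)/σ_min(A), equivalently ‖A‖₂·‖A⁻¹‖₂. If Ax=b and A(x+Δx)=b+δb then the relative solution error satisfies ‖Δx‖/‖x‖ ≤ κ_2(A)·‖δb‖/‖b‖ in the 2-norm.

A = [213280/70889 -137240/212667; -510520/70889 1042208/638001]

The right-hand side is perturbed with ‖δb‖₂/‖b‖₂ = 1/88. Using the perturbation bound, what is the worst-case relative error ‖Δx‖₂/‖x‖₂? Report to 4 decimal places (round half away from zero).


2.7205

form AᵀA = [1811355200/29735209 -3667927040/267616881; -3667927040/267616881 7430241856/2408551929] with trace 91701376/1432809 and determinant 102400/1432809
char-poly roots: 64 and 1600/1432809
κ = σ_max/σ_min = 8/(40/1197) = 239.4000
perturbation bound = 239.4000·1/88 = 2.7205


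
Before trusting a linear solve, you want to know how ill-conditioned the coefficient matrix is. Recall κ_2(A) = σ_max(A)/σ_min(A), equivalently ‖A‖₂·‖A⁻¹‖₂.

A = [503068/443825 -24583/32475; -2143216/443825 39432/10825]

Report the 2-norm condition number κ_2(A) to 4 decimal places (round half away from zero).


81.1875

AᵀA = [576615376/23436125 -1297077076/70308375; -1297077076/70308375 2919653501/210925125]; tr = 1621838377/42185025, det = 236421376/1054625625
solving λ² − 1621838377/42185025·λ + 236421376/1054625625 = 0 gives λ = 961/25, 246016/42185025
κ = σ_max/σ_min = (31/5)/(496/6495) = 81.1875


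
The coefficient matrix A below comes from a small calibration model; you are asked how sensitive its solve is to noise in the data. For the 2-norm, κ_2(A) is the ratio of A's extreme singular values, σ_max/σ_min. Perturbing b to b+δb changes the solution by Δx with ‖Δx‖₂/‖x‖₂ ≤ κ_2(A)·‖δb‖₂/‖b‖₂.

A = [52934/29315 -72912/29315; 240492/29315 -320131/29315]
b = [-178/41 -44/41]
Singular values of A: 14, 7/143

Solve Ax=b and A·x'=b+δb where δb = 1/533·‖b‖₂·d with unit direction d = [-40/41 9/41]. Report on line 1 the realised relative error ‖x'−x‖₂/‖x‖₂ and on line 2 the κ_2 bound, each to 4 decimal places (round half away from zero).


largest singular value 14, smallest 7/143
condition number: 14 ÷ (7/143) = 286.0000
bound on ‖Δx‖/‖x‖: κ·ε = 286.0000·1/533 = 0.5366
solve Ax = b  →  x = [65.2857 49.1429]
‖b‖₂ = 4.4721 and ‖x‖₂ = 81.7144
δb = ε·‖b‖·d = [-0.0082 0.0018]; solving A·Δx = δb gives ‖Δx‖ = 0.1714
dividing the unrounded norms, ‖Δx‖/‖x‖ = 0.0021
so the bound overstates the realised error by a factor of ≈ 255.8066 (computed from the unrounded values)

0.0021
0.5366


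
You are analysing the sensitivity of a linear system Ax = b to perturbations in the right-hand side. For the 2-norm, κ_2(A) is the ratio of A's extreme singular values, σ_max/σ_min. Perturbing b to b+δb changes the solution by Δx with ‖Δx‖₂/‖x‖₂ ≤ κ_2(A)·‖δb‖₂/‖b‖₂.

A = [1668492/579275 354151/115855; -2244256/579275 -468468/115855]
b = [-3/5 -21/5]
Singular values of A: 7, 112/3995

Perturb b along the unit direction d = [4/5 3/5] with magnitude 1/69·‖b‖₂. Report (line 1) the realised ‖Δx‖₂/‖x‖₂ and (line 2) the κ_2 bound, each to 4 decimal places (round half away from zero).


0.0205
3.6187

from the listed singular values, σ₁ = 7, σ_n = 112/3995
condition number: 7 ÷ (112/3995) = 249.6875
bound on ‖Δx‖/‖x‖: κ·ε = 249.6875·1/69 = 3.6187
solve Ax = b  →  x = [77.7848 -73.4889]
‖b‖ = 4.2426, ‖x‖ = 107.0098
Δx = A⁻¹·δb where δb = 1/69·4.2426·d; ‖Δx‖ = 2.1932
realised ‖Δx‖/‖x‖ = 0.0205
realised/bound (from unrounded values) ≈ 0.0057
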